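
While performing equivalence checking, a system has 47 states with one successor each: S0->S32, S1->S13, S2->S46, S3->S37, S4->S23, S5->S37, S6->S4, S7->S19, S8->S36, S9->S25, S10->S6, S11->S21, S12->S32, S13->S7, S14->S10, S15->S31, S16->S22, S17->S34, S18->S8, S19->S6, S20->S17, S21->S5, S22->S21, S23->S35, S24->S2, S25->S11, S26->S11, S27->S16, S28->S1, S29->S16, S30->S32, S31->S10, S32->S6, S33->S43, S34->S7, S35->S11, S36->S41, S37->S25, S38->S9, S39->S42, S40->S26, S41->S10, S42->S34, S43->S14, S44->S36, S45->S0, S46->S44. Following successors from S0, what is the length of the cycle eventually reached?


Trace from S0 until a state repeats:
  S0 -> S32 -> S6 -> S4 -> S23 -> S35 -> S11 -> S21 -> S5 -> S37 -> S25 -> S11
S11 first seen at step 6, revisited at step 11.
Cycle length = 11 - 6 = 5

5


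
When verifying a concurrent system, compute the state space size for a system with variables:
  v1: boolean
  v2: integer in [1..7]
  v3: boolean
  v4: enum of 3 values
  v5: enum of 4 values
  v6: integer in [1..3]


State space = product of domain sizes of all variables.
Domain sizes:
  v1 (boolean): 2
  v2 (integer in [1..7]): 7
  v3 (boolean): 2
  v4 (enum of 3 values): 3
  v5 (enum of 4 values): 4
  v6 (integer in [1..3]): 3
Product = 2 * 7 * 2 * 3 * 4 * 3 = 1008

1008


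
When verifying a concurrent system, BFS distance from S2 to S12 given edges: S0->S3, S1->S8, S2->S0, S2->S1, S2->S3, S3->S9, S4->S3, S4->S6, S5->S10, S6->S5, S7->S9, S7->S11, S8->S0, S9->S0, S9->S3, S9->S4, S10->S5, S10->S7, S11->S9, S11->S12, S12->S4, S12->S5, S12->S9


BFS layer-by-layer from S2:
  dist 0: {S2}
  dist 1: {S0, S1, S3}
  dist 2: {S8, S9}
  dist 3: {S4}
  dist 4: {S6}
  dist 5: {S5}
  dist 6: {S10}
  dist 7: {S7}
  dist 8: {S11}
  dist 9: {S12}
  -> S12 reached at distance 9
Shortest path length = 9

9


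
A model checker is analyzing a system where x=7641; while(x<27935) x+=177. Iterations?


Step 1: x goes from 7641 toward 27935 by 177; the body runs while x<27935, so iterations = ceil((bound-start)/step)
Step 2: Distance=20294
Step 3: ceil(20294/177)=115

115


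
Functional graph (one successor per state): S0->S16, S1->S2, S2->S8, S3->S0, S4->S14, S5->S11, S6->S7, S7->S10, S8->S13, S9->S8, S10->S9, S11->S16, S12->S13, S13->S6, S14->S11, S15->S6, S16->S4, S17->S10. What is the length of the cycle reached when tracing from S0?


Trace from S0 until a state repeats:
  S0 -> S16 -> S4 -> S14 -> S11 -> S16
S16 first seen at step 1, revisited at step 5.
Cycle length = 5 - 1 = 4

4


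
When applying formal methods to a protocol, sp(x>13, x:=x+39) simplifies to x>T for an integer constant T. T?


Formula: sp(P, x:=E) = exists old_x. (x = E[old_x/x]) AND P[old_x/x] (old_x is the value of x before the assignment; eliminate old_x by solving x = E[old_x/x] for old_x)
Step 1: Precondition P: x>13, i.e. old_x > 13
Step 2: Assignment gives x = old_x + 39, so old_x = x - 39
Step 3: Substitute into P: x - 39 > 13
Step 4: Simplify: x > 13+39 = 52

52


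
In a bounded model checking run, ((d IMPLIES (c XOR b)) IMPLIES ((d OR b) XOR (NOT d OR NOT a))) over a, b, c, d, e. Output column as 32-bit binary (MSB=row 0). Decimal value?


Formula: ((d IMPLIES (c XOR b)) IMPLIES ((d OR b) XOR (NOT d OR NOT a))) over a, b, c, d, e (32 rows)
Evaluate each row (bits = a,b,c,d,e, MSB first):
  row 0 [00000]: ((0 IMPLIES (0 XOR 0)) IMPLIES ((0 OR 0) XOR (NOT 0 OR NOT 0))) -> 1
  row 1 [00001]: ((0 IMPLIES (0 XOR 0)) IMPLIES ((0 OR 0) XOR (NOT 0 OR NOT 0))) -> 1
  row 2 [00010]: ((1 IMPLIES (0 XOR 0)) IMPLIES ((1 OR 0) XOR (NOT 1 OR NOT 0))) -> 1
  row 3 [00011]: ((1 IMPLIES (0 XOR 0)) IMPLIES ((1 OR 0) XOR (NOT 1 OR NOT 0))) -> 1
  row 4 [00100]: ((0 IMPLIES (1 XOR 0)) IMPLIES ((0 OR 0) XOR (NOT 0 OR NOT 0))) -> 1
  row 5 [00101]: ((0 IMPLIES (1 XOR 0)) IMPLIES ((0 OR 0) XOR (NOT 0 OR NOT 0))) -> 1
  row 6 [00110]: ((1 IMPLIES (1 XOR 0)) IMPLIES ((1 OR 0) XOR (NOT 1 OR NOT 0))) -> 0
  row 7 [00111]: ((1 IMPLIES (1 XOR 0)) IMPLIES ((1 OR 0) XOR (NOT 1 OR NOT 0))) -> 0
  row 8 [01000]: ((0 IMPLIES (0 XOR 1)) IMPLIES ((0 OR 1) XOR (NOT 0 OR NOT 0))) -> 0
  row 9 [01001]: ((0 IMPLIES (0 XOR 1)) IMPLIES ((0 OR 1) XOR (NOT 0 OR NOT 0))) -> 0
  row 10 [01010]: ((1 IMPLIES (0 XOR 1)) IMPLIES ((1 OR 1) XOR (NOT 1 OR NOT 0))) -> 0
  row 11 [01011]: ((1 IMPLIES (0 XOR 1)) IMPLIES ((1 OR 1) XOR (NOT 1 OR NOT 0))) -> 0
  row 12 [01100]: ((0 IMPLIES (1 XOR 1)) IMPLIES ((0 OR 1) XOR (NOT 0 OR NOT 0))) -> 0
  row 13 [01101]: ((0 IMPLIES (1 XOR 1)) IMPLIES ((0 OR 1) XOR (NOT 0 OR NOT 0))) -> 0
  row 14 [01110]: ((1 IMPLIES (1 XOR 1)) IMPLIES ((1 OR 1) XOR (NOT 1 OR NOT 0))) -> 1
  row 15 [01111]: ((1 IMPLIES (1 XOR 1)) IMPLIES ((1 OR 1) XOR (NOT 1 OR NOT 0))) -> 1
  row 16 [10000]: ((0 IMPLIES (0 XOR 0)) IMPLIES ((0 OR 0) XOR (NOT 0 OR NOT 1))) -> 1
  row 17 [10001]: ((0 IMPLIES (0 XOR 0)) IMPLIES ((0 OR 0) XOR (NOT 0 OR NOT 1))) -> 1
  row 18 [10010]: ((1 IMPLIES (0 XOR 0)) IMPLIES ((1 OR 0) XOR (NOT 1 OR NOT 1))) -> 1
  row 19 [10011]: ((1 IMPLIES (0 XOR 0)) IMPLIES ((1 OR 0) XOR (NOT 1 OR NOT 1))) -> 1
  row 20 [10100]: ((0 IMPLIES (1 XOR 0)) IMPLIES ((0 OR 0) XOR (NOT 0 OR NOT 1))) -> 1
  row 21 [10101]: ((0 IMPLIES (1 XOR 0)) IMPLIES ((0 OR 0) XOR (NOT 0 OR NOT 1))) -> 1
  row 22 [10110]: ((1 IMPLIES (1 XOR 0)) IMPLIES ((1 OR 0) XOR (NOT 1 OR NOT 1))) -> 1
  row 23 [10111]: ((1 IMPLIES (1 XOR 0)) IMPLIES ((1 OR 0) XOR (NOT 1 OR NOT 1))) -> 1
  row 24 [11000]: ((0 IMPLIES (0 XOR 1)) IMPLIES ((0 OR 1) XOR (NOT 0 OR NOT 1))) -> 0
  row 25 [11001]: ((0 IMPLIES (0 XOR 1)) IMPLIES ((0 OR 1) XOR (NOT 0 OR NOT 1))) -> 0
  row 26 [11010]: ((1 IMPLIES (0 XOR 1)) IMPLIES ((1 OR 1) XOR (NOT 1 OR NOT 1))) -> 1
  row 27 [11011]: ((1 IMPLIES (0 XOR 1)) IMPLIES ((1 OR 1) XOR (NOT 1 OR NOT 1))) -> 1
  row 28 [11100]: ((0 IMPLIES (1 XOR 1)) IMPLIES ((0 OR 1) XOR (NOT 0 OR NOT 1))) -> 0
  row 29 [11101]: ((0 IMPLIES (1 XOR 1)) IMPLIES ((0 OR 1) XOR (NOT 0 OR NOT 1))) -> 0
  row 30 [11110]: ((1 IMPLIES (1 XOR 1)) IMPLIES ((1 OR 1) XOR (NOT 1 OR NOT 1))) -> 1
  row 31 [11111]: ((1 IMPLIES (1 XOR 1)) IMPLIES ((1 OR 1) XOR (NOT 1 OR NOT 1))) -> 1
Full result column, 4 rows per line (a,b,c fixed per line; d,e runs 00..11 left to right):
  rows 0-3 [a,b,c=000]: 1111  = hex F
  rows 4-7 [a,b,c=001]: 1100  = hex C
  rows 8-11 [a,b,c=010]: 0000  = hex 0
  rows 12-15 [a,b,c=011]: 0011  = hex 3
  rows 16-19 [a,b,c=100]: 1111  = hex F
  rows 20-23 [a,b,c=101]: 1111  = hex F
  rows 24-27 [a,b,c=110]: 0011  = hex 3
  rows 28-31 [a,b,c=111]: 0011  = hex 3
Output column (row 0 .. row 31) = 11111100000000111111111100110011
Output column grouped in 4s = 1111 1100 0000 0011 1111 1111 0011 0011 = 0xFC03FF33
Convert to decimal digit by digit (value = value*16 + digit):
  F -> 15
  15*16 + 12 (C) = 252
  252*16 + 0 = 4032
  4032*16 + 3 = 64515
  64515*16 + 15 (F) = 1032255
  1032255*16 + 15 (F) = 16516095
  16516095*16 + 3 = 264257523
  264257523*16 + 3 = 4228120371
Decimal = 4228120371

4228120371


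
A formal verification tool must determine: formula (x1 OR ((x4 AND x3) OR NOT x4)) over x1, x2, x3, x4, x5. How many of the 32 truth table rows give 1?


Formula: (x1 OR ((x4 AND x3) OR NOT x4)) over 5 vars (32 rows)
Evaluate each row (x1, x2, x3, x4, x5 as bits, MSB first):
  row 0 [00000]: (0 OR ((0 AND 0) OR NOT 0)) -> 1
  row 1 [00001]: (0 OR ((0 AND 0) OR NOT 0)) -> 1
  row 2 [00010]: (0 OR ((1 AND 0) OR NOT 1)) -> 0
  row 3 [00011]: (0 OR ((1 AND 0) OR NOT 1)) -> 0
  row 4 [00100]: (0 OR ((0 AND 1) OR NOT 0)) -> 1
  row 5 [00101]: (0 OR ((0 AND 1) OR NOT 0)) -> 1
  row 6 [00110]: (0 OR ((1 AND 1) OR NOT 1)) -> 1
  row 7 [00111]: (0 OR ((1 AND 1) OR NOT 1)) -> 1
  row 8 [01000]: (0 OR ((0 AND 0) OR NOT 0)) -> 1
  row 9 [01001]: (0 OR ((0 AND 0) OR NOT 0)) -> 1
  row 10 [01010]: (0 OR ((1 AND 0) OR NOT 1)) -> 0
  row 11 [01011]: (0 OR ((1 AND 0) OR NOT 1)) -> 0
  row 12 [01100]: (0 OR ((0 AND 1) OR NOT 0)) -> 1
  row 13 [01101]: (0 OR ((0 AND 1) OR NOT 0)) -> 1
  row 14 [01110]: (0 OR ((1 AND 1) OR NOT 1)) -> 1
  row 15 [01111]: (0 OR ((1 AND 1) OR NOT 1)) -> 1
  row 16 [10000]: (1 OR ((0 AND 0) OR NOT 0)) -> 1
  row 17 [10001]: (1 OR ((0 AND 0) OR NOT 0)) -> 1
  row 18 [10010]: (1 OR ((1 AND 0) OR NOT 1)) -> 1
  row 19 [10011]: (1 OR ((1 AND 0) OR NOT 1)) -> 1
  row 20 [10100]: (1 OR ((0 AND 1) OR NOT 0)) -> 1
  row 21 [10101]: (1 OR ((0 AND 1) OR NOT 0)) -> 1
  row 22 [10110]: (1 OR ((1 AND 1) OR NOT 1)) -> 1
  row 23 [10111]: (1 OR ((1 AND 1) OR NOT 1)) -> 1
  row 24 [11000]: (1 OR ((0 AND 0) OR NOT 0)) -> 1
  row 25 [11001]: (1 OR ((0 AND 0) OR NOT 0)) -> 1
  row 26 [11010]: (1 OR ((1 AND 0) OR NOT 1)) -> 1
  row 27 [11011]: (1 OR ((1 AND 0) OR NOT 1)) -> 1
  row 28 [11100]: (1 OR ((0 AND 1) OR NOT 0)) -> 1
  row 29 [11101]: (1 OR ((0 AND 1) OR NOT 0)) -> 1
  row 30 [11110]: (1 OR ((1 AND 1) OR NOT 1)) -> 1
  row 31 [11111]: (1 OR ((1 AND 1) OR NOT 1)) -> 1
Full result column, 8 rows per line (x1,x2 fixed per line; x3,x4,x5 runs 000..111 left to right):
  rows 0-7 [x1,x2=00]: 11001111  (ones: 6)
  rows 8-15 [x1,x2=01]: 11001111  (ones: 6)
  rows 16-23 [x1,x2=10]: 11111111  (ones: 8)
  rows 24-31 [x1,x2=11]: 11111111  (ones: 8)
Count of 1-rows = 6+6+8+8 = 28

28


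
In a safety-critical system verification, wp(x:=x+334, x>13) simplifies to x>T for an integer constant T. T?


Formula: wp(x:=E, P) = P[E/x] (substitute E for x in postcondition)
Step 1: Postcondition: x>13
Step 2: Substitute x+334 for x: x+334>13
Step 3: Solve for x: x > 13-334 = -321

-321


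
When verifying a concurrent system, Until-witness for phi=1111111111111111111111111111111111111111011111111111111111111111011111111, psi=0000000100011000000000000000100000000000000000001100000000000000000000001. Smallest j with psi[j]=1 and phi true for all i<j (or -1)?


(phi U psi) at 0: need smallest j with psi[j]=1 and phi[i]=1 for all i in [0,j).
Scan from step 0:
  step 0: phi=1, psi=0 -> continue
  step 1: phi=1, psi=0 -> continue
  step 2: phi=1, psi=0 -> continue
  step 3: phi=1, psi=0 -> continue
  step 7: psi=1 and phi held for [0,7) -> witness found
Witness step = 7

7


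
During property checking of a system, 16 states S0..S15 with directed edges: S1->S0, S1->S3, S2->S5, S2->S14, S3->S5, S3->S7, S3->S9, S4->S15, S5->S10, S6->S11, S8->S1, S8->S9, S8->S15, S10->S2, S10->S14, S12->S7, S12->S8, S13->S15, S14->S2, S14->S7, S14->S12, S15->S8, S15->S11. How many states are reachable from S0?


BFS from S0:
  layer 0: {S0}
Reachable set: {S0}
Count = 1

1


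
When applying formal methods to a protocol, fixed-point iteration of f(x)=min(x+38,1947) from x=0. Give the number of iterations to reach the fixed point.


Step 1: x=0, cap=1947, increment=38
Step 2: x grows by 38 each step until capped at 1947; fixed point is x=1947
Step 3: iterations = ceil(1947/38) = 52

52


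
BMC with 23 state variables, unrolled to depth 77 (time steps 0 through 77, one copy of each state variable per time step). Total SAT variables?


BMC unrolls to depth k, creating one copy of each state var for steps 0..k.
Step count = 77 + 1 = 78 (steps 0 through 77)
Vars per step = 23
Total = 23 * 78 = 1794

1794


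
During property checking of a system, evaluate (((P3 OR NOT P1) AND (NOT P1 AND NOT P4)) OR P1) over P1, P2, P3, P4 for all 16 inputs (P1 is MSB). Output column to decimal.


Formula: (((P3 OR NOT P1) AND (NOT P1 AND NOT P4)) OR P1) over P1, P2, P3, P4 (16 rows)
Evaluate each row (bits = P1,P2,P3,P4, MSB first):
  row 0 [0000]: (((0 OR NOT 0) AND (NOT 0 AND NOT 0)) OR 0) -> 1
  row 1 [0001]: (((0 OR NOT 0) AND (NOT 0 AND NOT 1)) OR 0) -> 0
  row 2 [0010]: (((1 OR NOT 0) AND (NOT 0 AND NOT 0)) OR 0) -> 1
  row 3 [0011]: (((1 OR NOT 0) AND (NOT 0 AND NOT 1)) OR 0) -> 0
  row 4 [0100]: (((0 OR NOT 0) AND (NOT 0 AND NOT 0)) OR 0) -> 1
  row 5 [0101]: (((0 OR NOT 0) AND (NOT 0 AND NOT 1)) OR 0) -> 0
  row 6 [0110]: (((1 OR NOT 0) AND (NOT 0 AND NOT 0)) OR 0) -> 1
  row 7 [0111]: (((1 OR NOT 0) AND (NOT 0 AND NOT 1)) OR 0) -> 0
  row 8 [1000]: (((0 OR NOT 1) AND (NOT 1 AND NOT 0)) OR 1) -> 1
  row 9 [1001]: (((0 OR NOT 1) AND (NOT 1 AND NOT 1)) OR 1) -> 1
  row 10 [1010]: (((1 OR NOT 1) AND (NOT 1 AND NOT 0)) OR 1) -> 1
  row 11 [1011]: (((1 OR NOT 1) AND (NOT 1 AND NOT 1)) OR 1) -> 1
  row 12 [1100]: (((0 OR NOT 1) AND (NOT 1 AND NOT 0)) OR 1) -> 1
  row 13 [1101]: (((0 OR NOT 1) AND (NOT 1 AND NOT 1)) OR 1) -> 1
  row 14 [1110]: (((1 OR NOT 1) AND (NOT 1 AND NOT 0)) OR 1) -> 1
  row 15 [1111]: (((1 OR NOT 1) AND (NOT 1 AND NOT 1)) OR 1) -> 1
Full result column, 4 rows per line (P1,P2 fixed per line; P3,P4 runs 00..11 left to right):
  rows 0-3 [P1,P2=00]: 1010  = hex A
  rows 4-7 [P1,P2=01]: 1010  = hex A
  rows 8-11 [P1,P2=10]: 1111  = hex F
  rows 12-15 [P1,P2=11]: 1111  = hex F
Output column (row 0 .. row 15) = 1010101011111111
Output column grouped in 4s = 1010 1010 1111 1111 = 0xAAFF
Convert to decimal digit by digit (value = value*16 + digit):
  A -> 10
  10*16 + 10 (A) = 170
  170*16 + 15 (F) = 2735
  2735*16 + 15 (F) = 43775
Decimal = 43775

43775


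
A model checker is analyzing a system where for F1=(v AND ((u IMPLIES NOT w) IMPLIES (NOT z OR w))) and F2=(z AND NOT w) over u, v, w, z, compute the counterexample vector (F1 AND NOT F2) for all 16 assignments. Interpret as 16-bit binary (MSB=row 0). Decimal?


F1 = (v AND ((u IMPLIES NOT w) IMPLIES (NOT z OR w)))
F2 = (z AND NOT w)
Counterexample to F1=>F2 is where F1=1 and F2=0.
Evaluate each row (bits = u,v,w,z, MSB first):
  row 0 [0000]: F1=0 F2=0 -> F1&~F2 -> 0
  row 1 [0001]: F1=0 F2=1 -> F1&~F2 -> 0
  row 2 [0010]: F1=0 F2=0 -> F1&~F2 -> 0
  row 3 [0011]: F1=0 F2=0 -> F1&~F2 -> 0
  row 4 [0100]: F1=1 F2=0 -> F1&~F2 -> 1
  row 5 [0101]: F1=0 F2=1 -> F1&~F2 -> 0
  row 6 [0110]: F1=1 F2=0 -> F1&~F2 -> 1
  row 7 [0111]: F1=1 F2=0 -> F1&~F2 -> 1
  row 8 [1000]: F1=0 F2=0 -> F1&~F2 -> 0
  row 9 [1001]: F1=0 F2=1 -> F1&~F2 -> 0
  row 10 [1010]: F1=0 F2=0 -> F1&~F2 -> 0
  row 11 [1011]: F1=0 F2=0 -> F1&~F2 -> 0
  row 12 [1100]: F1=1 F2=0 -> F1&~F2 -> 1
  row 13 [1101]: F1=0 F2=1 -> F1&~F2 -> 0
  row 14 [1110]: F1=1 F2=0 -> F1&~F2 -> 1
  row 15 [1111]: F1=1 F2=0 -> F1&~F2 -> 1
Full result column, 4 rows per line (u,v fixed per line; w,z runs 00..11 left to right):
  rows 0-3 [u,v=00]: 0000  = hex 0
  rows 4-7 [u,v=01]: 1011  = hex B
  rows 8-11 [u,v=10]: 0000  = hex 0
  rows 12-15 [u,v=11]: 1011  = hex B
Counterexample vector (row 0 .. row 15) = 0000101100001011
Output column grouped in 4s = 0000 1011 0000 1011 = 0x0B0B
Convert to decimal digit by digit (value = value*16 + digit):
  0 -> 0
  0*16 + 11 (B) = 11
  11*16 + 0 = 176
  176*16 + 11 (B) = 2827
Decimal = 2827

2827


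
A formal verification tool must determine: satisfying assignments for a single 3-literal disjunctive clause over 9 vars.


Step 1: Total=2^9=512
Step 2: Unsat when all 3 false: 2^6=64
Step 3: Sat=512-64=448

448


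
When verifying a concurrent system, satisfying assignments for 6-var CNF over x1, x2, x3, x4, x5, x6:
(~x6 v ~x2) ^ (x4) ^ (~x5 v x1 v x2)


CNF with 3 clauses over 6 vars (64 assignments).
An assignment satisfies CNF iff every clause has >=1 true literal.
Check each row (bits = x1,x2,x3,x4,x5,x6; clause T/F shown):
  row 0 [000000]: clauses=TFT -> 0
  row 1 [000001]: clauses=TFT -> 0
  row 2 [000010]: clauses=TFF -> 0
  row 3 [000011]: clauses=TFF -> 0
  row 4 [000100]: clauses=TTT -> 1
  (every remaining row is evaluated the same way; all 64 results are listed next)
Full result column, 8 rows per line (x1,x2,x3 fixed per line; x4,x5,x6 runs 000..111 left to right):
  rows 0-7 [x1,x2,x3=000]: 00001100  (ones: 2)
  rows 8-15 [x1,x2,x3=001]: 00001100  (ones: 2)
  rows 16-23 [x1,x2,x3=010]: 00001010  (ones: 2)
  rows 24-31 [x1,x2,x3=011]: 00001010  (ones: 2)
  rows 32-39 [x1,x2,x3=100]: 00001111  (ones: 4)
  rows 40-47 [x1,x2,x3=101]: 00001111  (ones: 4)
  rows 48-55 [x1,x2,x3=110]: 00001010  (ones: 2)
  rows 56-63 [x1,x2,x3=111]: 00001010  (ones: 2)
Satisfying assignments = 2+2+2+2+4+4+2+2 = 20

20


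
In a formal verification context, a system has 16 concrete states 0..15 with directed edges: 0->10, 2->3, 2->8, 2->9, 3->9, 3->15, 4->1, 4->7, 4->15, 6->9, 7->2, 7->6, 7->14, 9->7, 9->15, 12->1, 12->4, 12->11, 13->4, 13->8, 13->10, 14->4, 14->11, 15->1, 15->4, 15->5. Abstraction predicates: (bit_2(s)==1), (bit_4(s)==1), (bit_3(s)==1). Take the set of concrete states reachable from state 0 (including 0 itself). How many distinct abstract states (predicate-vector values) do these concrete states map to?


BFS from 0:
Concrete reachable: {0, 10}
Abstract via predicates (bit_2(s)==1), (bit_4(s)==1), (bit_3(s)==1):
  (0,0,0) <- {0}
  (0,0,1) <- {10}
Distinct abstract states = 2

2


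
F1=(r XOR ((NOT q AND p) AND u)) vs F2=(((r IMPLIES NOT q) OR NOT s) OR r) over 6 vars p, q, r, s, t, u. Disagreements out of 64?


F1 = (r XOR ((NOT q AND p) AND u))
F2 = (((r IMPLIES NOT q) OR NOT s) OR r)
Evaluate both on each of 64 rows (bits = p,q,r,s,t,u):
  row 0 [000000]: F1=0 F2=1 (differ) -> 1
  row 1 [000001]: F1=0 F2=1 (differ) -> 1
  row 2 [000010]: F1=0 F2=1 (differ) -> 1
  row 3 [000011]: F1=0 F2=1 (differ) -> 1
  row 4 [000100]: F1=0 F2=1 (differ) -> 1
  (every remaining row is evaluated the same way; all 64 results are listed next)
Full result column, 8 rows per line (p,q,r fixed per line; s,t,u runs 000..111 left to right):
  rows 0-7 [p,q,r=000]: 11111111  (ones: 8)
  rows 8-15 [p,q,r=001]: 00000000  (ones: 0)
  rows 16-23 [p,q,r=010]: 11111111  (ones: 8)
  rows 24-31 [p,q,r=011]: 00000000  (ones: 0)
  rows 32-39 [p,q,r=100]: 10101010  (ones: 4)
  rows 40-47 [p,q,r=101]: 01010101  (ones: 4)
  rows 48-55 [p,q,r=110]: 11111111  (ones: 8)
  rows 56-63 [p,q,r=111]: 00000000  (ones: 0)
Disagreements = 8+0+8+0+4+4+8+0 = 32

32


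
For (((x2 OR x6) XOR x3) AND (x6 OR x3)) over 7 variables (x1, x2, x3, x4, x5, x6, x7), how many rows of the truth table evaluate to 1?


Formula: (((x2 OR x6) XOR x3) AND (x6 OR x3)) over 7 vars (128 rows)
Evaluate each row (x1, x2, x3, x4, x5, x6, x7 as bits, MSB first):
  row 0 [0000000]: (((0 OR 0) XOR 0) AND (0 OR 0)) -> 0
  row 1 [0000001]: (((0 OR 0) XOR 0) AND (0 OR 0)) -> 0
  row 2 [0000010]: (((0 OR 1) XOR 0) AND (1 OR 0)) -> 1
  row 3 [0000011]: (((0 OR 1) XOR 0) AND (1 OR 0)) -> 1
  row 4 [0000100]: (((0 OR 0) XOR 0) AND (0 OR 0)) -> 0
  (every remaining row is evaluated the same way; all 128 results are listed next)
Full result column, 8 rows per line (x1,x2,x3,x4 fixed per line; x5,x6,x7 runs 000..111 left to right):
  rows 0-7 [x1,x2,x3,x4=0000]: 00110011  (ones: 4)
  rows 8-15 [x1,x2,x3,x4=0001]: 00110011  (ones: 4)
  rows 16-23 [x1,x2,x3,x4=0010]: 11001100  (ones: 4)
  rows 24-31 [x1,x2,x3,x4=0011]: 11001100  (ones: 4)
  rows 32-39 [x1,x2,x3,x4=0100]: 00110011  (ones: 4)
  rows 40-47 [x1,x2,x3,x4=0101]: 00110011  (ones: 4)
  rows 48-55 [x1,x2,x3,x4=0110]: 00000000  (ones: 0)
  rows 56-63 [x1,x2,x3,x4=0111]: 00000000  (ones: 0)
  rows 64-71 [x1,x2,x3,x4=1000]: 00110011  (ones: 4)
  rows 72-79 [x1,x2,x3,x4=1001]: 00110011  (ones: 4)
  rows 80-87 [x1,x2,x3,x4=1010]: 11001100  (ones: 4)
  rows 88-95 [x1,x2,x3,x4=1011]: 11001100  (ones: 4)
  rows 96-103 [x1,x2,x3,x4=1100]: 00110011  (ones: 4)
  rows 104-111 [x1,x2,x3,x4=1101]: 00110011  (ones: 4)
  rows 112-119 [x1,x2,x3,x4=1110]: 00000000  (ones: 0)
  rows 120-127 [x1,x2,x3,x4=1111]: 00000000  (ones: 0)
Count of 1-rows = 4+4+4+4+4+4+0+0+4+4+4+4+4+4+0+0 = 48

48


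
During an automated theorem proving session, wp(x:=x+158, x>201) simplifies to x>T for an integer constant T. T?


Formula: wp(x:=E, P) = P[E/x] (substitute E for x in postcondition)
Step 1: Postcondition: x>201
Step 2: Substitute x+158 for x: x+158>201
Step 3: Solve for x: x > 201-158 = 43

43


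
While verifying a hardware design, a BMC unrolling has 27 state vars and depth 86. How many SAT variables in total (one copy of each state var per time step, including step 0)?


BMC unrolls to depth k, creating one copy of each state var for steps 0..k.
Step count = 86 + 1 = 87 (steps 0 through 86)
Vars per step = 27
Total = 27 * 87 = 2349

2349


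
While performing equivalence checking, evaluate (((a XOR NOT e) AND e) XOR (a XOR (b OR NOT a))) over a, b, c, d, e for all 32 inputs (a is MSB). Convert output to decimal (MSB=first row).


Formula: (((a XOR NOT e) AND e) XOR (a XOR (b OR NOT a))) over a, b, c, d, e (32 rows)
Evaluate each row (bits = a,b,c,d,e, MSB first):
  row 0 [00000]: (((0 XOR NOT 0) AND 0) XOR (0 XOR (0 OR NOT 0))) -> 1
  row 1 [00001]: (((0 XOR NOT 1) AND 1) XOR (0 XOR (0 OR NOT 0))) -> 1
  row 2 [00010]: (((0 XOR NOT 0) AND 0) XOR (0 XOR (0 OR NOT 0))) -> 1
  row 3 [00011]: (((0 XOR NOT 1) AND 1) XOR (0 XOR (0 OR NOT 0))) -> 1
  row 4 [00100]: (((0 XOR NOT 0) AND 0) XOR (0 XOR (0 OR NOT 0))) -> 1
  row 5 [00101]: (((0 XOR NOT 1) AND 1) XOR (0 XOR (0 OR NOT 0))) -> 1
  row 6 [00110]: (((0 XOR NOT 0) AND 0) XOR (0 XOR (0 OR NOT 0))) -> 1
  row 7 [00111]: (((0 XOR NOT 1) AND 1) XOR (0 XOR (0 OR NOT 0))) -> 1
  row 8 [01000]: (((0 XOR NOT 0) AND 0) XOR (0 XOR (1 OR NOT 0))) -> 1
  row 9 [01001]: (((0 XOR NOT 1) AND 1) XOR (0 XOR (1 OR NOT 0))) -> 1
  row 10 [01010]: (((0 XOR NOT 0) AND 0) XOR (0 XOR (1 OR NOT 0))) -> 1
  row 11 [01011]: (((0 XOR NOT 1) AND 1) XOR (0 XOR (1 OR NOT 0))) -> 1
  row 12 [01100]: (((0 XOR NOT 0) AND 0) XOR (0 XOR (1 OR NOT 0))) -> 1
  row 13 [01101]: (((0 XOR NOT 1) AND 1) XOR (0 XOR (1 OR NOT 0))) -> 1
  row 14 [01110]: (((0 XOR NOT 0) AND 0) XOR (0 XOR (1 OR NOT 0))) -> 1
  row 15 [01111]: (((0 XOR NOT 1) AND 1) XOR (0 XOR (1 OR NOT 0))) -> 1
  row 16 [10000]: (((1 XOR NOT 0) AND 0) XOR (1 XOR (0 OR NOT 1))) -> 1
  row 17 [10001]: (((1 XOR NOT 1) AND 1) XOR (1 XOR (0 OR NOT 1))) -> 0
  row 18 [10010]: (((1 XOR NOT 0) AND 0) XOR (1 XOR (0 OR NOT 1))) -> 1
  row 19 [10011]: (((1 XOR NOT 1) AND 1) XOR (1 XOR (0 OR NOT 1))) -> 0
  row 20 [10100]: (((1 XOR NOT 0) AND 0) XOR (1 XOR (0 OR NOT 1))) -> 1
  row 21 [10101]: (((1 XOR NOT 1) AND 1) XOR (1 XOR (0 OR NOT 1))) -> 0
  row 22 [10110]: (((1 XOR NOT 0) AND 0) XOR (1 XOR (0 OR NOT 1))) -> 1
  row 23 [10111]: (((1 XOR NOT 1) AND 1) XOR (1 XOR (0 OR NOT 1))) -> 0
  row 24 [11000]: (((1 XOR NOT 0) AND 0) XOR (1 XOR (1 OR NOT 1))) -> 0
  row 25 [11001]: (((1 XOR NOT 1) AND 1) XOR (1 XOR (1 OR NOT 1))) -> 1
  row 26 [11010]: (((1 XOR NOT 0) AND 0) XOR (1 XOR (1 OR NOT 1))) -> 0
  row 27 [11011]: (((1 XOR NOT 1) AND 1) XOR (1 XOR (1 OR NOT 1))) -> 1
  row 28 [11100]: (((1 XOR NOT 0) AND 0) XOR (1 XOR (1 OR NOT 1))) -> 0
  row 29 [11101]: (((1 XOR NOT 1) AND 1) XOR (1 XOR (1 OR NOT 1))) -> 1
  row 30 [11110]: (((1 XOR NOT 0) AND 0) XOR (1 XOR (1 OR NOT 1))) -> 0
  row 31 [11111]: (((1 XOR NOT 1) AND 1) XOR (1 XOR (1 OR NOT 1))) -> 1
Full result column, 4 rows per line (a,b,c fixed per line; d,e runs 00..11 left to right):
  rows 0-3 [a,b,c=000]: 1111  = hex F
  rows 4-7 [a,b,c=001]: 1111  = hex F
  rows 8-11 [a,b,c=010]: 1111  = hex F
  rows 12-15 [a,b,c=011]: 1111  = hex F
  rows 16-19 [a,b,c=100]: 1010  = hex A
  rows 20-23 [a,b,c=101]: 1010  = hex A
  rows 24-27 [a,b,c=110]: 0101  = hex 5
  rows 28-31 [a,b,c=111]: 0101  = hex 5
Output column (row 0 .. row 31) = 11111111111111111010101001010101
Output column grouped in 4s = 1111 1111 1111 1111 1010 1010 0101 0101 = 0xFFFFAA55
Convert to decimal digit by digit (value = value*16 + digit):
  F -> 15
  15*16 + 15 (F) = 255
  255*16 + 15 (F) = 4095
  4095*16 + 15 (F) = 65535
  65535*16 + 10 (A) = 1048570
  1048570*16 + 10 (A) = 16777130
  16777130*16 + 5 = 268434085
  268434085*16 + 5 = 4294945365
Decimal = 4294945365

4294945365


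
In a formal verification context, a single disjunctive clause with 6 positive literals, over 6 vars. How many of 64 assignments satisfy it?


Step 1: Total=2^6=64
Step 2: Unsat when all 6 false: 2^0=1
Step 3: Sat=64-1=63

63


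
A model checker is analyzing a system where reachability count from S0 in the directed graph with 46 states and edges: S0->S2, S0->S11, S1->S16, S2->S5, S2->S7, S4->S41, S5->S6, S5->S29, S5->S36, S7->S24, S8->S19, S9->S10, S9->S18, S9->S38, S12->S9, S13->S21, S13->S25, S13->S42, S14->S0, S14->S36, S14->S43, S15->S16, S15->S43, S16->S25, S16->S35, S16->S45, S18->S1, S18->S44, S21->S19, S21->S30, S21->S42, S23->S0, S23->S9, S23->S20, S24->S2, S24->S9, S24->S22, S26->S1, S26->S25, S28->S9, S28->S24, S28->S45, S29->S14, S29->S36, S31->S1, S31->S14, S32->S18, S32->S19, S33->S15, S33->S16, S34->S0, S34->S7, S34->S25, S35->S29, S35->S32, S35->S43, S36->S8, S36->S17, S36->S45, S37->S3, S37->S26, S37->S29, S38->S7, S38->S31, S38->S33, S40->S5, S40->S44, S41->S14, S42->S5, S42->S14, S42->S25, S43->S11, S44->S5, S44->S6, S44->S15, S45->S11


BFS from S0:
  layer 0: {S0}
  layer 1: {S2, S11}
  layer 2: {S5, S7}
  layer 3: {S6, S24, S29, S36}
  layer 4: {S8, S9, S14, S17, S22, S45}
  layer 5: {S10, S18, S19, S38, S43}
  layer 6: {S1, S31, S33, S44}
  layer 7: {S15, S16}
  layer 8: {S25, S35}
  layer 9: {S32}
Reachable set: {S0, S1, S2, S5, S6, S7, S8, S9, S10, S11, S14, S15, S16, S17, S18, S19, S22, S24, S25, S29, S31, S32, S33, S35, S36, S38, S43, S44, S45}
Count = 29

29


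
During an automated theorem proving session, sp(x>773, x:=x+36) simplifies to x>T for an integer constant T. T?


Formula: sp(P, x:=E) = exists old_x. (x = E[old_x/x]) AND P[old_x/x] (old_x is the value of x before the assignment; eliminate old_x by solving x = E[old_x/x] for old_x)
Step 1: Precondition P: x>773, i.e. old_x > 773
Step 2: Assignment gives x = old_x + 36, so old_x = x - 36
Step 3: Substitute into P: x - 36 > 773
Step 4: Simplify: x > 773+36 = 809

809


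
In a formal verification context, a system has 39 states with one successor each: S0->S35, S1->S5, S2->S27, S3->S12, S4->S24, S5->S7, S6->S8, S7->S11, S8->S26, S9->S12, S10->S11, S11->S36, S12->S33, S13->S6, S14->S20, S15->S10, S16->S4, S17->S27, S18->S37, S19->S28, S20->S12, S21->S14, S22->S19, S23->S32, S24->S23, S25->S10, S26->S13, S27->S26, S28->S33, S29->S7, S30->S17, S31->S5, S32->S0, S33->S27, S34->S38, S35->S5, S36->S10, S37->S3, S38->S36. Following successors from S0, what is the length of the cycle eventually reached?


Trace from S0 until a state repeats:
  S0 -> S35 -> S5 -> S7 -> S11 -> S36 -> S10 -> S11
S11 first seen at step 4, revisited at step 7.
Cycle length = 7 - 4 = 3

3


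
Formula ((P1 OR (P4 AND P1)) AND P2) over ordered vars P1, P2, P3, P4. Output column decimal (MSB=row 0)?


Formula: ((P1 OR (P4 AND P1)) AND P2) over P1, P2, P3, P4 (16 rows)
Evaluate each row (bits = P1,P2,P3,P4, MSB first):
  row 0 [0000]: ((0 OR (0 AND 0)) AND 0) -> 0
  row 1 [0001]: ((0 OR (1 AND 0)) AND 0) -> 0
  row 2 [0010]: ((0 OR (0 AND 0)) AND 0) -> 0
  row 3 [0011]: ((0 OR (1 AND 0)) AND 0) -> 0
  row 4 [0100]: ((0 OR (0 AND 0)) AND 1) -> 0
  row 5 [0101]: ((0 OR (1 AND 0)) AND 1) -> 0
  row 6 [0110]: ((0 OR (0 AND 0)) AND 1) -> 0
  row 7 [0111]: ((0 OR (1 AND 0)) AND 1) -> 0
  row 8 [1000]: ((1 OR (0 AND 1)) AND 0) -> 0
  row 9 [1001]: ((1 OR (1 AND 1)) AND 0) -> 0
  row 10 [1010]: ((1 OR (0 AND 1)) AND 0) -> 0
  row 11 [1011]: ((1 OR (1 AND 1)) AND 0) -> 0
  row 12 [1100]: ((1 OR (0 AND 1)) AND 1) -> 1
  row 13 [1101]: ((1 OR (1 AND 1)) AND 1) -> 1
  row 14 [1110]: ((1 OR (0 AND 1)) AND 1) -> 1
  row 15 [1111]: ((1 OR (1 AND 1)) AND 1) -> 1
Full result column, 4 rows per line (P1,P2 fixed per line; P3,P4 runs 00..11 left to right):
  rows 0-3 [P1,P2=00]: 0000  = hex 0
  rows 4-7 [P1,P2=01]: 0000  = hex 0
  rows 8-11 [P1,P2=10]: 0000  = hex 0
  rows 12-15 [P1,P2=11]: 1111  = hex F
Output column (row 0 .. row 15) = 0000000000001111
Output column grouped in 4s = 0000 0000 0000 1111 = 0x000F
Convert to decimal digit by digit (value = value*16 + digit):
  0 -> 0
  0*16 + 0 = 0
  0*16 + 0 = 0
  0*16 + 15 (F) = 15
Decimal = 15

15


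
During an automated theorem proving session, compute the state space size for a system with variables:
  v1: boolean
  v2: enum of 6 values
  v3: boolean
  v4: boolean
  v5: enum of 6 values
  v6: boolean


State space = product of domain sizes of all variables.
Domain sizes:
  v1 (boolean): 2
  v2 (enum of 6 values): 6
  v3 (boolean): 2
  v4 (boolean): 2
  v5 (enum of 6 values): 6
  v6 (boolean): 2
Product = 2 * 6 * 2 * 2 * 6 * 2 = 576

576


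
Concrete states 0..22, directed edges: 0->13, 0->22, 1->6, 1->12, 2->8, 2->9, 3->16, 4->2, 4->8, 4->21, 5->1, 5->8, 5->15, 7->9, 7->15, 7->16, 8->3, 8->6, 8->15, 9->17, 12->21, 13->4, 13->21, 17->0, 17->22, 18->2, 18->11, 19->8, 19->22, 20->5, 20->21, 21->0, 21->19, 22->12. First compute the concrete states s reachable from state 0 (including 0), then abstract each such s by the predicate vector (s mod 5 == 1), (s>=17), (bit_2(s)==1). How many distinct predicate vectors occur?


BFS from 0:
Concrete reachable: {0, 2, 3, 4, 6, 8, 9, 12, 13, 15, 16, 17, 19, 21, 22}
Abstract via predicates (s mod 5 == 1), (s>=17), (bit_2(s)==1):
  (0,0,0) <- {0, 2, 3, 8, 9}
  (0,0,1) <- {4, 12, 13, 15}
  (0,1,0) <- {17, 19}
  (0,1,1) <- {22}
  (1,0,0) <- {16}
  (1,0,1) <- {6}
  (1,1,1) <- {21}
Distinct abstract states = 7

7


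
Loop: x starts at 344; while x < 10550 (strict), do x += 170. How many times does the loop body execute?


Step 1: x goes from 344 toward 10550 by 170; the body runs while x<10550, so iterations = ceil((bound-start)/step)
Step 2: Distance=10206
Step 3: ceil(10206/170)=61

61


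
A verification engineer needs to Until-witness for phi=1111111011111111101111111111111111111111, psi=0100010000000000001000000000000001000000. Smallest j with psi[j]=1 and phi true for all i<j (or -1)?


(phi U psi) at 0: need smallest j with psi[j]=1 and phi[i]=1 for all i in [0,j).
Scan from step 0:
  step 0: phi=1, psi=0 -> continue
  step 1: psi=1 and phi held for [0,1) -> witness found
Witness step = 1

1


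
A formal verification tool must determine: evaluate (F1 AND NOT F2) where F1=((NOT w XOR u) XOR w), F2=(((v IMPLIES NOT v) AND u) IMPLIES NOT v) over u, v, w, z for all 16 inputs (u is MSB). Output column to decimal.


F1 = ((NOT w XOR u) XOR w)
F2 = (((v IMPLIES NOT v) AND u) IMPLIES NOT v)
Counterexample to F1=>F2 is where F1=1 and F2=0.
Evaluate each row (bits = u,v,w,z, MSB first):
  row 0 [0000]: F1=1 F2=1 -> F1&~F2 -> 0
  row 1 [0001]: F1=1 F2=1 -> F1&~F2 -> 0
  row 2 [0010]: F1=1 F2=1 -> F1&~F2 -> 0
  row 3 [0011]: F1=1 F2=1 -> F1&~F2 -> 0
  row 4 [0100]: F1=1 F2=1 -> F1&~F2 -> 0
  row 5 [0101]: F1=1 F2=1 -> F1&~F2 -> 0
  row 6 [0110]: F1=1 F2=1 -> F1&~F2 -> 0
  row 7 [0111]: F1=1 F2=1 -> F1&~F2 -> 0
  row 8 [1000]: F1=0 F2=1 -> F1&~F2 -> 0
  row 9 [1001]: F1=0 F2=1 -> F1&~F2 -> 0
  row 10 [1010]: F1=0 F2=1 -> F1&~F2 -> 0
  row 11 [1011]: F1=0 F2=1 -> F1&~F2 -> 0
  row 12 [1100]: F1=0 F2=1 -> F1&~F2 -> 0
  row 13 [1101]: F1=0 F2=1 -> F1&~F2 -> 0
  row 14 [1110]: F1=0 F2=1 -> F1&~F2 -> 0
  row 15 [1111]: F1=0 F2=1 -> F1&~F2 -> 0
Full result column, 4 rows per line (u,v fixed per line; w,z runs 00..11 left to right):
  rows 0-3 [u,v=00]: 0000  = hex 0
  rows 4-7 [u,v=01]: 0000  = hex 0
  rows 8-11 [u,v=10]: 0000  = hex 0
  rows 12-15 [u,v=11]: 0000  = hex 0
Counterexample vector (row 0 .. row 15) = 0000000000000000
Output column grouped in 4s = 0000 0000 0000 0000 = 0x0000
Convert to decimal digit by digit (value = value*16 + digit):
  0 -> 0
  0*16 + 0 = 0
  0*16 + 0 = 0
  0*16 + 0 = 0
Decimal = 0

0


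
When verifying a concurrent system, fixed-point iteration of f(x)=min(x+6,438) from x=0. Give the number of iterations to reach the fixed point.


Step 1: x=0, cap=438, increment=6
Step 2: x grows by 6 each step until capped at 438; fixed point is x=438
Step 3: iterations = ceil(438/6) = 73

73


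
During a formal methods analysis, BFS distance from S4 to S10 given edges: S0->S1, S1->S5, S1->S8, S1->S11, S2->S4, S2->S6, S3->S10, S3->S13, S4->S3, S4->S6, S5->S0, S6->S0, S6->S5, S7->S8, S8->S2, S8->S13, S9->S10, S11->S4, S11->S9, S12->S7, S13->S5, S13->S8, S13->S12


BFS layer-by-layer from S4:
  dist 0: {S4}
  dist 1: {S3, S6}
  dist 2: {S0, S5, S10, S13}
  -> S10 reached at distance 2
Shortest path length = 2

2


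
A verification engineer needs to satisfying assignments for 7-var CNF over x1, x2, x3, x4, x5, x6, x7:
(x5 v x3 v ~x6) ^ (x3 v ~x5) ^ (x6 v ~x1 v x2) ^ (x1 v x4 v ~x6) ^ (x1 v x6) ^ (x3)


CNF with 6 clauses over 7 vars (128 assignments).
An assignment satisfies CNF iff every clause has >=1 true literal.
Check each row (bits = x1,x2,x3,x4,x5,x6,x7; clause T/F shown):
  row 0 [0000000]: clauses=TTTTFF -> 0
  row 1 [0000001]: clauses=TTTTFF -> 0
  row 2 [0000010]: clauses=FTTFTF -> 0
  row 3 [0000011]: clauses=FTTFTF -> 0
  row 4 [0000100]: clauses=TFTTFF -> 0
  (every remaining row is evaluated the same way; all 128 results are listed next)
Full result column, 8 rows per line (x1,x2,x3,x4 fixed per line; x5,x6,x7 runs 000..111 left to right):
  rows 0-7 [x1,x2,x3,x4=0000]: 00000000  (ones: 0)
  rows 8-15 [x1,x2,x3,x4=0001]: 00000000  (ones: 0)
  rows 16-23 [x1,x2,x3,x4=0010]: 00000000  (ones: 0)
  rows 24-31 [x1,x2,x3,x4=0011]: 00110011  (ones: 4)
  rows 32-39 [x1,x2,x3,x4=0100]: 00000000  (ones: 0)
  rows 40-47 [x1,x2,x3,x4=0101]: 00000000  (ones: 0)
  rows 48-55 [x1,x2,x3,x4=0110]: 00000000  (ones: 0)
  rows 56-63 [x1,x2,x3,x4=0111]: 00110011  (ones: 4)
  rows 64-71 [x1,x2,x3,x4=1000]: 00000000  (ones: 0)
  rows 72-79 [x1,x2,x3,x4=1001]: 00000000  (ones: 0)
  rows 80-87 [x1,x2,x3,x4=1010]: 00110011  (ones: 4)
  rows 88-95 [x1,x2,x3,x4=1011]: 00110011  (ones: 4)
  rows 96-103 [x1,x2,x3,x4=1100]: 00000000  (ones: 0)
  rows 104-111 [x1,x2,x3,x4=1101]: 00000000  (ones: 0)
  rows 112-119 [x1,x2,x3,x4=1110]: 11111111  (ones: 8)
  rows 120-127 [x1,x2,x3,x4=1111]: 11111111  (ones: 8)
Satisfying assignments = 0+0+0+4+0+0+0+4+0+0+4+4+0+0+8+8 = 32

32


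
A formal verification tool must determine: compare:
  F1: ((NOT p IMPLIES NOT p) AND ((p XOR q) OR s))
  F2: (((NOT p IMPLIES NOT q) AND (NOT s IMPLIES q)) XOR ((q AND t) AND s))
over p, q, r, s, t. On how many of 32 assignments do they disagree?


F1 = ((NOT p IMPLIES NOT p) AND ((p XOR q) OR s))
F2 = (((NOT p IMPLIES NOT q) AND (NOT s IMPLIES q)) XOR ((q AND t) AND s))
Evaluate both on each of 32 rows (bits = p,q,r,s,t):
  row 0 [00000]: F1=0 F2=0 -> 0
  row 1 [00001]: F1=0 F2=0 -> 0
  row 2 [00010]: F1=1 F2=1 -> 0
  row 3 [00011]: F1=1 F2=1 -> 0
  row 4 [00100]: F1=0 F2=0 -> 0
  row 5 [00101]: F1=0 F2=0 -> 0
  row 6 [00110]: F1=1 F2=1 -> 0
  row 7 [00111]: F1=1 F2=1 -> 0
  row 8 [01000]: F1=1 F2=0 (differ) -> 1
  row 9 [01001]: F1=1 F2=0 (differ) -> 1
  row 10 [01010]: F1=1 F2=0 (differ) -> 1
  row 11 [01011]: F1=1 F2=1 -> 0
  row 12 [01100]: F1=1 F2=0 (differ) -> 1
  row 13 [01101]: F1=1 F2=0 (differ) -> 1
  row 14 [01110]: F1=1 F2=0 (differ) -> 1
  row 15 [01111]: F1=1 F2=1 -> 0
  row 16 [10000]: F1=1 F2=0 (differ) -> 1
  row 17 [10001]: F1=1 F2=0 (differ) -> 1
  row 18 [10010]: F1=1 F2=1 -> 0
  row 19 [10011]: F1=1 F2=1 -> 0
  row 20 [10100]: F1=1 F2=0 (differ) -> 1
  row 21 [10101]: F1=1 F2=0 (differ) -> 1
  row 22 [10110]: F1=1 F2=1 -> 0
  row 23 [10111]: F1=1 F2=1 -> 0
  row 24 [11000]: F1=0 F2=1 (differ) -> 1
  row 25 [11001]: F1=0 F2=1 (differ) -> 1
  row 26 [11010]: F1=1 F2=1 -> 0
  row 27 [11011]: F1=1 F2=0 (differ) -> 1
  row 28 [11100]: F1=0 F2=1 (differ) -> 1
  row 29 [11101]: F1=0 F2=1 (differ) -> 1
  row 30 [11110]: F1=1 F2=1 -> 0
  row 31 [11111]: F1=1 F2=0 (differ) -> 1
Full result column, 8 rows per line (p,q fixed per line; r,s,t runs 000..111 left to right):
  rows 0-7 [p,q=00]: 00000000  (ones: 0)
  rows 8-15 [p,q=01]: 11101110  (ones: 6)
  rows 16-23 [p,q=10]: 11001100  (ones: 4)
  rows 24-31 [p,q=11]: 11011101  (ones: 6)
Disagreements = 0+6+4+6 = 16

16


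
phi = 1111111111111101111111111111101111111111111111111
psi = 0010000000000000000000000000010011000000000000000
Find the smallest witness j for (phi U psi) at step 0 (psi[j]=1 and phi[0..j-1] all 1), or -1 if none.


(phi U psi) at 0: need smallest j with psi[j]=1 and phi[i]=1 for all i in [0,j).
Scan from step 0:
  step 0: phi=1, psi=0 -> continue
  step 1: phi=1, psi=0 -> continue
  step 2: psi=1 and phi held for [0,2) -> witness found
Witness step = 2

2


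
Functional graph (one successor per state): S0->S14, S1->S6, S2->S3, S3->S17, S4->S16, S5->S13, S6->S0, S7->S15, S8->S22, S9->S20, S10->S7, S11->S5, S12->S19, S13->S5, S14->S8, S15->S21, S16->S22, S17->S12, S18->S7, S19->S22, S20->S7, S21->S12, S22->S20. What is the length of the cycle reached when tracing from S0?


Trace from S0 until a state repeats:
  S0 -> S14 -> S8 -> S22 -> S20 -> S7 -> S15 -> S21 -> S12 -> S19 -> S22
S22 first seen at step 3, revisited at step 10.
Cycle length = 10 - 3 = 7

7


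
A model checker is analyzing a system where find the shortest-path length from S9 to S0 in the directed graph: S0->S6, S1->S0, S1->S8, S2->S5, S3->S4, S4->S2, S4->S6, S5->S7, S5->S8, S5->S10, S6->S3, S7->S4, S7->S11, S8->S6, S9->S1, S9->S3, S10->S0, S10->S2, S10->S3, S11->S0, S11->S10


BFS layer-by-layer from S9:
  dist 0: {S9}
  dist 1: {S1, S3}
  dist 2: {S0, S4, S8}
  -> S0 reached at distance 2
Shortest path length = 2

2


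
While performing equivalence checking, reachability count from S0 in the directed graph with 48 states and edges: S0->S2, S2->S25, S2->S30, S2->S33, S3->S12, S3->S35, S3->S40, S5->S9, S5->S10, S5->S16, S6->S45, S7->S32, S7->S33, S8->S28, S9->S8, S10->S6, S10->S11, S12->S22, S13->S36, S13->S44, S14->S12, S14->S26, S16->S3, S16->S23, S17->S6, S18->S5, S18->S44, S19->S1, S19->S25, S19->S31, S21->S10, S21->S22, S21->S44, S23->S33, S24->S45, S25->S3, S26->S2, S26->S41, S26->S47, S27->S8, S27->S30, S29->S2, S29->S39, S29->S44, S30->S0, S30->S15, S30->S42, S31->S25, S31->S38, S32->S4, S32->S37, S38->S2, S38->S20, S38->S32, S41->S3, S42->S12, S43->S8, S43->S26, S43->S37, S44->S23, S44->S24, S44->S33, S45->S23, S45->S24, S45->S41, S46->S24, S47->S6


BFS from S0:
  layer 0: {S0}
  layer 1: {S2}
  layer 2: {S25, S30, S33}
  layer 3: {S3, S15, S42}
  layer 4: {S12, S35, S40}
  layer 5: {S22}
Reachable set: {S0, S2, S3, S12, S15, S22, S25, S30, S33, S35, S40, S42}
Count = 12

12


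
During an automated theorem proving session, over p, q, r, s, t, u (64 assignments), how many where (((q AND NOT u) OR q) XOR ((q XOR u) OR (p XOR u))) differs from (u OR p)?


F1 = (((q AND NOT u) OR q) XOR ((q XOR u) OR (p XOR u)))
F2 = (u OR p)
Evaluate both on each of 64 rows (bits = p,q,r,s,t,u):
  row 0 [000000]: F1=0 F2=0 -> 0
  row 1 [000001]: F1=1 F2=1 -> 0
  row 2 [000010]: F1=0 F2=0 -> 0
  row 3 [000011]: F1=1 F2=1 -> 0
  row 4 [000100]: F1=0 F2=0 -> 0
  (every remaining row is evaluated the same way; all 64 results are listed next)
Full result column, 8 rows per line (p,q,r fixed per line; s,t,u runs 000..111 left to right):
  rows 0-7 [p,q,r=000]: 00000000  (ones: 0)
  rows 8-15 [p,q,r=001]: 00000000  (ones: 0)
  rows 16-23 [p,q,r=010]: 01010101  (ones: 4)
  rows 24-31 [p,q,r=011]: 01010101  (ones: 4)
  rows 32-39 [p,q,r=100]: 00000000  (ones: 0)
  rows 40-47 [p,q,r=101]: 00000000  (ones: 0)
  rows 48-55 [p,q,r=110]: 10101010  (ones: 4)
  rows 56-63 [p,q,r=111]: 10101010  (ones: 4)
Disagreements = 0+0+4+4+0+0+4+4 = 16

16


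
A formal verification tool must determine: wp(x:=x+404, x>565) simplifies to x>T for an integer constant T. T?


Formula: wp(x:=E, P) = P[E/x] (substitute E for x in postcondition)
Step 1: Postcondition: x>565
Step 2: Substitute x+404 for x: x+404>565
Step 3: Solve for x: x > 565-404 = 161

161


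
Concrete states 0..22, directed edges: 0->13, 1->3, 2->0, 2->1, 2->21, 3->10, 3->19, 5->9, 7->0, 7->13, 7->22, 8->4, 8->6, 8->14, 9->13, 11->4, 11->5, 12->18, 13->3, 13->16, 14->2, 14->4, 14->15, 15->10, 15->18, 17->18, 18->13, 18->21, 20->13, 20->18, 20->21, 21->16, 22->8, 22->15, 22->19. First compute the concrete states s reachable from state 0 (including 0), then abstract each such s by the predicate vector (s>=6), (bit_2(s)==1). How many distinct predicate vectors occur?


BFS from 0:
Concrete reachable: {0, 3, 10, 13, 16, 19}
Abstract via predicates (s>=6), (bit_2(s)==1):
  (0,0) <- {0, 3}
  (1,0) <- {10, 16, 19}
  (1,1) <- {13}
Distinct abstract states = 3

3


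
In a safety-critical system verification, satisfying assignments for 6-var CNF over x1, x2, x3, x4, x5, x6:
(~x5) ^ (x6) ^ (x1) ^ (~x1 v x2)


CNF with 4 clauses over 6 vars (64 assignments).
An assignment satisfies CNF iff every clause has >=1 true literal.
Check each row (bits = x1,x2,x3,x4,x5,x6; clause T/F shown):
  row 0 [000000]: clauses=TFFT -> 0
  row 1 [000001]: clauses=TTFT -> 0
  row 2 [000010]: clauses=FFFT -> 0
  row 3 [000011]: clauses=FTFT -> 0
  row 4 [000100]: clauses=TFFT -> 0
  (every remaining row is evaluated the same way; all 64 results are listed next)
Full result column, 8 rows per line (x1,x2,x3 fixed per line; x4,x5,x6 runs 000..111 left to right):
  rows 0-7 [x1,x2,x3=000]: 00000000  (ones: 0)
  rows 8-15 [x1,x2,x3=001]: 00000000  (ones: 0)
  rows 16-23 [x1,x2,x3=010]: 00000000  (ones: 0)
  rows 24-31 [x1,x2,x3=011]: 00000000  (ones: 0)
  rows 32-39 [x1,x2,x3=100]: 00000000  (ones: 0)
  rows 40-47 [x1,x2,x3=101]: 00000000  (ones: 0)
  rows 48-55 [x1,x2,x3=110]: 01000100  (ones: 2)
  rows 56-63 [x1,x2,x3=111]: 01000100  (ones: 2)
Satisfying assignments = 0+0+0+0+0+0+2+2 = 4

4
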